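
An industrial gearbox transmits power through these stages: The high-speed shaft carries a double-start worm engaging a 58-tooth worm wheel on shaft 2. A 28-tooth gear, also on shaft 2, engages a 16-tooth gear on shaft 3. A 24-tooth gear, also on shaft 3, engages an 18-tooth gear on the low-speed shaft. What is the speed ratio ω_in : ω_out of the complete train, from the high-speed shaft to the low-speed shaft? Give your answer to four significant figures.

Each stage contributes driven/driver: worm 58/2 = 29, gear mesh 16/28 = 0.57143, gear mesh 18/24 = 0.75.
Overall: 29 × 0.57143 × 0.75 = 12.429.

12.43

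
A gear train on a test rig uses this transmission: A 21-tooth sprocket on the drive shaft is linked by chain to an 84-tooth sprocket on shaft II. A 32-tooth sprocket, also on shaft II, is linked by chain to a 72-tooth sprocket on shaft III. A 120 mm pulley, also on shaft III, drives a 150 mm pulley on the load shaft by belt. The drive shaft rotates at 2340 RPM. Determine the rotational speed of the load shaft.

208 RPM

the drive shaft → shaft II (chain, 84/21): 2340 ÷ 4 = 585 RPM
shaft II → shaft III (chain, 72/32): 585 ÷ 2.25 = 260 RPM
shaft III → the load shaft (belt, 150/120): 260 ÷ 1.25 = 208 RPM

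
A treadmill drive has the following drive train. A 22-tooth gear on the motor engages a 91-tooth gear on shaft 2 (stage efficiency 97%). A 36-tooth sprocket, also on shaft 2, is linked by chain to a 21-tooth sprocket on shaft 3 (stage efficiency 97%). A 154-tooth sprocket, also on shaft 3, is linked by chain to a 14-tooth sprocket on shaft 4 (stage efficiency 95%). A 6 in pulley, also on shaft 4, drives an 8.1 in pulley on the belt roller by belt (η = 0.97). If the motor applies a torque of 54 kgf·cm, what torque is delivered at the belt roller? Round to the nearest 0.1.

Gear mesh: ratio = 91/22 = 4.1364; torque at shaft 2 = 54 × 4.1364 × 0.97 = 216.66 kgf·cm.
Chain: ratio = 21/36 = 0.58333; torque at shaft 3 = 216.66 × 0.58333 × 0.97 = 122.59 kgf·cm.
Chain: ratio = 14/154 = 0.090909; torque at shaft 4 = 122.59 × 0.090909 × 0.95 = 10.588 kgf·cm.
Belt: ratio = 8.1/6 = 1.35; torque at the belt roller = 10.588 × 1.35 × 0.97 = 13.865 kgf·cm.

13.9 kgf·cm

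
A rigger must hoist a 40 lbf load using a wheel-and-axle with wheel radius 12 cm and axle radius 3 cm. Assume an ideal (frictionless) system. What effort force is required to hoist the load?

10 lbf

Wheel-and-axle MA = R/r = 12/3 = 4.
Effort = load / MA = 40 / 4 = 10 lbf.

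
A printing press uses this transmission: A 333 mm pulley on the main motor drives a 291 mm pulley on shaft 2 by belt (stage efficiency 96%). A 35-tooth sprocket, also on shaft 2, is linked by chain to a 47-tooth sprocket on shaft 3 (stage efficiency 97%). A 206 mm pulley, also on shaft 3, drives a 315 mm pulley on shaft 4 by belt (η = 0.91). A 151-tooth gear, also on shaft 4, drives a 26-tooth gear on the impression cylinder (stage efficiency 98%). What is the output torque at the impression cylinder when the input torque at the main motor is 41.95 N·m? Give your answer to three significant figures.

10.8 N·m

After the belt (291/333): 41.95 × 0.87387 × 0.96 = 35.193 N·m
After the chain (47/35): 35.193 × 1.3429 × 0.97 = 45.841 N·m
After the belt (315/206): 45.841 × 1.5291 × 0.91 = 63.788 N·m
After the gear mesh (26/151): 63.788 × 0.17219 × 0.98 = 10.764 N·m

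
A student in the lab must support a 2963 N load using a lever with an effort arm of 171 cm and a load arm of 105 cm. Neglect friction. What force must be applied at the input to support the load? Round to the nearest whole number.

1819 N

Lever MA = effort arm / load arm = 171/105 = 1.6286.
Effort = load / MA = 2963 / 1.6286 = 1819.4 N.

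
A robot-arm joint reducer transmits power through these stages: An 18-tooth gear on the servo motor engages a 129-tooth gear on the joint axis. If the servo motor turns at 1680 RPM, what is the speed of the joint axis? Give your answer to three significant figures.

234 RPM

Gear mesh: ratio = 129/18 = 7.1667, so the joint axis turns at 1680 / 7.1667 = 234.42 RPM.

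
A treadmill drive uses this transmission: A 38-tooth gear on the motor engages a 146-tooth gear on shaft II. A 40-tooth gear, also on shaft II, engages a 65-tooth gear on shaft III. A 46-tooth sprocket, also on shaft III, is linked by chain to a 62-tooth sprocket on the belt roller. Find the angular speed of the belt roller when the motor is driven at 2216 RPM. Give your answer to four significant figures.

the motor → shaft II (gear mesh, 146/38): 2216 ÷ 3.8421 = 576.77 RPM
shaft II → shaft III (gear mesh, 65/40): 576.77 ÷ 1.625 = 354.93 RPM
shaft III → the belt roller (chain, 62/46): 354.93 ÷ 1.3478 = 263.34 RPM

263.3 RPM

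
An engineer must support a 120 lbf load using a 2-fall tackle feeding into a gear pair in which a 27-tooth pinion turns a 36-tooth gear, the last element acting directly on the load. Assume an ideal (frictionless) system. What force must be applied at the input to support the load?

45 lbf

Block-and-tackle MA = number of supporting rope parts = 2.
Gear pair MA = 36/27 = 1.3333.
Combined ideal MA = 2 × 1.3333 = 2.6667.
Effort = load / MA = 120 / 2.6667 = 45 lbf.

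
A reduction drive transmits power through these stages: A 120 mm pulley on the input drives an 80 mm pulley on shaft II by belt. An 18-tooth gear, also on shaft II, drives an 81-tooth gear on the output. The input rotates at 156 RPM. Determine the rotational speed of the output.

52 RPM

the input → shaft II (belt, 80/120): 156 ÷ 0.66667 = 234 RPM
shaft II → the output (gear mesh, 81/18): 234 ÷ 4.5 = 52 RPM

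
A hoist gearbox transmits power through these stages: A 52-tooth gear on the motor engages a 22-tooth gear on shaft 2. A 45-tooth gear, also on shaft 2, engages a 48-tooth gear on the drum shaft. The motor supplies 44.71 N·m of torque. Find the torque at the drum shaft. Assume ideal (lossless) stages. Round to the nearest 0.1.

gear mesh 22/52 = 0.42308 → τ = 44.71·0.42308 = 18.916 N·m
gear mesh 48/45 = 1.0667 → τ = 18.916·1.0667 = 20.177 N·m

20.2 N·m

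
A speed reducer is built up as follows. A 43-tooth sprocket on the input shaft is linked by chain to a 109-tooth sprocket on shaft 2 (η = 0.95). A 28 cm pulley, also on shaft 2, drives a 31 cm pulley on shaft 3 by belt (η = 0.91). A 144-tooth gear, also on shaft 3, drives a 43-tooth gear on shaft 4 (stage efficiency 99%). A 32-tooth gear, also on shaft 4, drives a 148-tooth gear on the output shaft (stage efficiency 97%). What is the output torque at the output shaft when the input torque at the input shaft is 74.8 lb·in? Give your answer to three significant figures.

241 lb·in

After the chain (109/43): 74.8 × 2.5349 × 0.95 = 180.13 lb·in
After the belt (31/28): 180.13 × 1.1071 × 0.91 = 181.48 lb·in
After the gear mesh (43/144): 181.48 × 0.29861 × 0.99 = 53.65 lb·in
After the gear mesh (148/32): 53.65 × 4.625 × 0.97 = 240.69 lb·in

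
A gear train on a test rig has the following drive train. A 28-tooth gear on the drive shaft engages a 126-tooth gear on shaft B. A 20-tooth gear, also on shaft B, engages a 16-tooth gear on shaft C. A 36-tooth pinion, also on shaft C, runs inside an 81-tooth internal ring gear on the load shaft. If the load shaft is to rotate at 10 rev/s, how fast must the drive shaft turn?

81 rev/s

Overall ratio R = 4.5 × 0.8 × 2.25 = 8.1.
Required input speed = output speed × R = 10 × 8.1 = 81 rev/s.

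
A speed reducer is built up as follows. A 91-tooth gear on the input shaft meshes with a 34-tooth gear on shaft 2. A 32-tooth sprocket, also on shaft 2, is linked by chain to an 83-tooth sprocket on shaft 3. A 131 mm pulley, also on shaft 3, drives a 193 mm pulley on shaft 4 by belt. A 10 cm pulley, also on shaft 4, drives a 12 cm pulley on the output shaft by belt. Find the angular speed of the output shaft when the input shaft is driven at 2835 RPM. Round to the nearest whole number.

1655 RPM

gear mesh 34/91 = 0.37363 → 2835/0.37363 = 7587.8 RPM
chain 83/32 = 2.5938 → 7587.8/2.5938 = 2925.4 RPM
belt 193/131 = 1.4733 → 2925.4/1.4733 = 1985.6 RPM
belt 12/10 = 1.2 → 1985.6/1.2 = 1654.7 RPM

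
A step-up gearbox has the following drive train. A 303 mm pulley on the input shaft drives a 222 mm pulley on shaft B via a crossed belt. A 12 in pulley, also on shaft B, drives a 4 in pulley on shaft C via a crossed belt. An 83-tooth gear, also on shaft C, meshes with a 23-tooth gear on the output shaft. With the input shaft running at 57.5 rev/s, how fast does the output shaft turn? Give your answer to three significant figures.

850 rev/s

the input shaft → shaft B (belt, 222/303): 57.5 ÷ 0.73267 = 78.48 rev/s
shaft B → shaft C (belt, 4/12): 78.48 ÷ 0.33333 = 235.44 rev/s
shaft C → the output shaft (gear mesh, 23/83): 235.44 ÷ 0.27711 = 849.63 rev/s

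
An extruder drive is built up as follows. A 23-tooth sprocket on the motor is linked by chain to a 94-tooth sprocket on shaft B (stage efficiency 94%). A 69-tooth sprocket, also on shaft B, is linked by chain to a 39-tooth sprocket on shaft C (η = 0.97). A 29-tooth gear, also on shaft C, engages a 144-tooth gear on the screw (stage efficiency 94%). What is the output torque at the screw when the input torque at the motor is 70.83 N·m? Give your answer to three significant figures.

Chain: ratio = 94/23 = 4.087; torque at shaft B = 70.83 × 4.087 × 0.94 = 272.11 N·m.
Chain: ratio = 39/69 = 0.56522; torque at shaft C = 272.11 × 0.56522 × 0.97 = 149.19 N·m.
Gear mesh: ratio = 144/29 = 4.9655; torque at the screw = 149.19 × 4.9655 × 0.94 = 696.35 N·m.

696 N·m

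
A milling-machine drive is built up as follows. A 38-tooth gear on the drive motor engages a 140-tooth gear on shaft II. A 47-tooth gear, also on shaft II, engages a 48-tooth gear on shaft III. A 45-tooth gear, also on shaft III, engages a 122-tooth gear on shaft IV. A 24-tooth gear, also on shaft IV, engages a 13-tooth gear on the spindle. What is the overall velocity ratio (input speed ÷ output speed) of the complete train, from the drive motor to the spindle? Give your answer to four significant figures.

5.525

Each stage contributes driven/driver: gear mesh 140/38 = 3.6842, gear mesh 48/47 = 1.0213, gear mesh 122/45 = 2.7111, gear mesh 13/24 = 0.54167.
Overall: 3.6842 × 1.0213 × 2.7111 × 0.54167 = 5.5254.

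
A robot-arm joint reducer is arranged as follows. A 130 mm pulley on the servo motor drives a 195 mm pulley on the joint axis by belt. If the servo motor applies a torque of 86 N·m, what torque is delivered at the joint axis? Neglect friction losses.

129 N·m

After the belt (195/130): 86 × 1.5 = 129 N·m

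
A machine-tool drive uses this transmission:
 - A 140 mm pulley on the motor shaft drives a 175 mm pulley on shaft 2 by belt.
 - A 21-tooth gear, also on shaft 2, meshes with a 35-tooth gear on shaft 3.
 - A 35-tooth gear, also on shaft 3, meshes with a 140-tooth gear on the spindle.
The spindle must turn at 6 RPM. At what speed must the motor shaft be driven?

50 RPM

Overall ratio R = 1.25 × 1.6667 × 4 = 8.3333.
Required input speed = output speed × R = 6 × 8.3333 = 50 RPM.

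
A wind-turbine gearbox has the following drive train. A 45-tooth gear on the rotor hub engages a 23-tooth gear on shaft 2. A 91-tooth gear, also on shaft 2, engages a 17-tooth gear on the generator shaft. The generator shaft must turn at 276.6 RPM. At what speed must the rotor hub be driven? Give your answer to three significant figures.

Overall ratio R = 0.51111 × 0.18681 = 0.095482.
Required input speed = output speed × R = 276.6 × 0.095482 = 26.41 RPM.

26.4 RPM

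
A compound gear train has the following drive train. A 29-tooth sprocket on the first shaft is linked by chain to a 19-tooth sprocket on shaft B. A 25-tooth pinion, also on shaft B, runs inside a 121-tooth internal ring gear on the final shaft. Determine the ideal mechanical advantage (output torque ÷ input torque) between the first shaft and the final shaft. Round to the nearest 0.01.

Each stage contributes driven/driver: chain 19/29 = 0.65517, internal gear 121/25 = 4.84.
Overall: 0.65517 × 4.84 = 3.171.

3.17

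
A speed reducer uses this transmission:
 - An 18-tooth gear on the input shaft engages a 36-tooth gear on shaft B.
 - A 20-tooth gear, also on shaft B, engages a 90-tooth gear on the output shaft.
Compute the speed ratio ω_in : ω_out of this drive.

9

Each stage contributes driven/driver: gear mesh 36/18 = 2, gear mesh 90/20 = 4.5.
Overall: 2 × 4.5 = 9.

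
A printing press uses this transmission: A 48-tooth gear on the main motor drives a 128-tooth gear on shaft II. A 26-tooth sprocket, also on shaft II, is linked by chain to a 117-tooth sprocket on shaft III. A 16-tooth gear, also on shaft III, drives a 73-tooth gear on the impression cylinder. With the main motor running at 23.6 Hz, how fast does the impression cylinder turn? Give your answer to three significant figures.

gear mesh 128/48 = 2.6667 → 23.6/2.6667 = 8.85 Hz
chain 117/26 = 4.5 → 8.85/4.5 = 1.9667 Hz
gear mesh 73/16 = 4.5625 → 1.9667/4.5625 = 0.43105 Hz

0.431 Hz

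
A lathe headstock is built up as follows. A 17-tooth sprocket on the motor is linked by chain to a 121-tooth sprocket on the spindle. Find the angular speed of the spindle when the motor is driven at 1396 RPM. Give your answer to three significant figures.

chain 121/17 = 7.1176 → 1396/7.1176 = 196.13 RPM

196 RPM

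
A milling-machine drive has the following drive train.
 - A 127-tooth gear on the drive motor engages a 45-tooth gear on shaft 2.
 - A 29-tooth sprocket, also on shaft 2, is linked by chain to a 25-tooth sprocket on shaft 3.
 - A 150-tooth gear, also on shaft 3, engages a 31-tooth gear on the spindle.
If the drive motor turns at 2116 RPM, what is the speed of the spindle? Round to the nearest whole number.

33519 RPM

the drive motor → shaft 2 (gear mesh, 45/127): 2116 ÷ 0.35433 = 5971.8 RPM
shaft 2 → shaft 3 (chain, 25/29): 5971.8 ÷ 0.86207 = 6927.3 RPM
shaft 3 → the spindle (gear mesh, 31/150): 6927.3 ÷ 0.20667 = 33519 RPM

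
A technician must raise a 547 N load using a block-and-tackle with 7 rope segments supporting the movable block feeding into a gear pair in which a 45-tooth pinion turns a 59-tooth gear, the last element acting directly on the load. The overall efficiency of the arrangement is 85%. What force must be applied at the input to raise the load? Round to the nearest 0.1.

Block-and-tackle MA = number of supporting rope parts = 7.
Gear pair MA = 59/45 = 1.3111.
Combined ideal MA = 7 × 1.3111 = 9.1778.
Actual MA = 9.1778 × 0.85 = 7.8011.
Effort = load / actual MA = 547 / 7.8011 = 70.118 N.

70.1 N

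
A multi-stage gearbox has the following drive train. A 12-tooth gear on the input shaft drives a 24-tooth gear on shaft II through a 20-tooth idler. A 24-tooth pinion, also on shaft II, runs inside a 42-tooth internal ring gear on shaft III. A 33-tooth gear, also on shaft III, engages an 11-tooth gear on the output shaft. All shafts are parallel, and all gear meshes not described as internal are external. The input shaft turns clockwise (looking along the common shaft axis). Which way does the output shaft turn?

anticlockwise

the input shaft → shaft II: driver → idler → driven is 2 external meshes, 2 reversals → CW.
shaft II → shaft III: internal mesh, same direction → CW.
shaft III → the output shaft: external mesh, 1 reversal → CCW.
3 reversals in total — an odd number — so the output shaft turns opposite to the input shaft.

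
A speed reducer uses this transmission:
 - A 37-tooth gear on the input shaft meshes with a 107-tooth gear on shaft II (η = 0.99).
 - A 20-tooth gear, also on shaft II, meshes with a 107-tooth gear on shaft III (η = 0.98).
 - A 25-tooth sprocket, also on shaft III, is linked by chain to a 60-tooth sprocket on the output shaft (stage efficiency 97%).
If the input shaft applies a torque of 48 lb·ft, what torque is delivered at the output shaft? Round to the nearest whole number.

1677 lb·ft

After the gear mesh (107/37): 48 × 2.8919 × 0.99 = 137.42 lb·ft
After the gear mesh (107/20): 137.42 × 5.35 × 0.98 = 720.51 lb·ft
After the chain (60/25): 720.51 × 2.4 × 0.97 = 1677.3 lb·ft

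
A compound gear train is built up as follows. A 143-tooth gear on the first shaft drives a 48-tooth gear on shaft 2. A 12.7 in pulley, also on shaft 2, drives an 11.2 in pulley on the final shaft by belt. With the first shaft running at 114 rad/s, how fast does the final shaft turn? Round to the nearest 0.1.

385.1 rad/s

gear mesh 48/143 = 0.33566 → 114/0.33566 = 339.62 rad/s
belt 11.2/12.7 = 0.88189 → 339.62/0.88189 = 385.11 rad/s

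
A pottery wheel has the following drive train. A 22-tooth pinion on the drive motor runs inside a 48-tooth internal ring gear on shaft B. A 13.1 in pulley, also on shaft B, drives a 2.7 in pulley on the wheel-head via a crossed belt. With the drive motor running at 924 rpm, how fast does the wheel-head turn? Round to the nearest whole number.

2055 rpm

Internal gear: ratio = 48/22 = 2.1818, so shaft B turns at 924 / 2.1818 = 423.5 rpm.
Belt: ratio = 2.7/13.1 = 0.20611, so the wheel-head turns at 423.5 / 0.20611 = 2054.8 rpm.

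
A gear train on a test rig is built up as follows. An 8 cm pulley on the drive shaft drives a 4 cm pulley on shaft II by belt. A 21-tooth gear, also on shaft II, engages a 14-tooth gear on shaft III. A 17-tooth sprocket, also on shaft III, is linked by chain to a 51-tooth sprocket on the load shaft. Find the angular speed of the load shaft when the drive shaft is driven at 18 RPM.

the drive shaft → shaft II (belt, 4/8): 18 ÷ 0.5 = 36 RPM
shaft II → shaft III (gear mesh, 14/21): 36 ÷ 0.66667 = 54 RPM
shaft III → the load shaft (chain, 51/17): 54 ÷ 3 = 18 RPM

18 RPM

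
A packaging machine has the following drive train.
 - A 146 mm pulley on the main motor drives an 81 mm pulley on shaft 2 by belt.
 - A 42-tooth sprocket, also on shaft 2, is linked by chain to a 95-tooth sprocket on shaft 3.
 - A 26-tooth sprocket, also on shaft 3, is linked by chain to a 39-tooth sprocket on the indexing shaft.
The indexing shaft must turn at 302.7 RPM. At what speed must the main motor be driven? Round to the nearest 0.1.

569.8 RPM

Overall ratio R = 0.55479 × 2.2619 × 1.5 = 1.8823.
Required input speed = output speed × R = 302.7 × 1.8823 = 569.78 RPM.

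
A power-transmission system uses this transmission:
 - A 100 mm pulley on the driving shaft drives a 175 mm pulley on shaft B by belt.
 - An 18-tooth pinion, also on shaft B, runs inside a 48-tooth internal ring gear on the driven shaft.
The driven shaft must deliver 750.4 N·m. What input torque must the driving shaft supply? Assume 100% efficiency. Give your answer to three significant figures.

161 N·m

Overall ratio R = 1.75 × 2.6667 = 4.6667.
Input torque = output torque / R = 750.4 / 4.6667 = 160.8 N·m.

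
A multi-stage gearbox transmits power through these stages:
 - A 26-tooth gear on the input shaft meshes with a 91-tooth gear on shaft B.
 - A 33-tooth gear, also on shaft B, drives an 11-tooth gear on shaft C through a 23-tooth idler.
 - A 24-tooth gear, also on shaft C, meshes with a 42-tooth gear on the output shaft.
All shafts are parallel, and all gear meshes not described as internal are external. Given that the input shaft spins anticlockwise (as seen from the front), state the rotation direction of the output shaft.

anticlockwise

the input shaft → shaft B: external mesh, 1 reversal → CW.
shaft B → shaft C: driver → idler → driven is 2 external meshes, 2 reversals → CW.
shaft C → the output shaft: external mesh, 1 reversal → CCW.
4 reversals in total — an even number — so the output shaft turns the same way as the input shaft.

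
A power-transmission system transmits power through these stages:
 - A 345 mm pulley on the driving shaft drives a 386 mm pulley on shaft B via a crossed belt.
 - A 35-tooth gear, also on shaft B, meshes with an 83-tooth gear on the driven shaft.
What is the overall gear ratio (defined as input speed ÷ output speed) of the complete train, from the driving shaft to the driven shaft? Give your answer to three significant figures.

Each stage contributes driven/driver: belt 386/345 = 1.1188, gear mesh 83/35 = 2.3714.
Overall: 1.1188 × 2.3714 = 2.6533.

2.65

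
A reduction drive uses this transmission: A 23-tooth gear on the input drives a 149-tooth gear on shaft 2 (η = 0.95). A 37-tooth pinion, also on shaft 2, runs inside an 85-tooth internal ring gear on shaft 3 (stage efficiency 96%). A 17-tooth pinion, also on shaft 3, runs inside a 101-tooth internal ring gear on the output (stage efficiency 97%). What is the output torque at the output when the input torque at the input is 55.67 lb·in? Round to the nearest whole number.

4354 lb·in

After the gear mesh (149/23): 55.67 × 6.4783 × 0.95 = 342.61 lb·in
After the internal gear (85/37): 342.61 × 2.2973 × 0.96 = 755.6 lb·in
After the internal gear (101/17): 755.6 × 5.9412 × 0.97 = 4354.5 lb·in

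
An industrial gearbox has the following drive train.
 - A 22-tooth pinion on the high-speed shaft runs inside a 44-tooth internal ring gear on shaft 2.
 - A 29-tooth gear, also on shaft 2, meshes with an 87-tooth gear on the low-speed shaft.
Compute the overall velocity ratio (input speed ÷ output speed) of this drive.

Each stage contributes driven/driver: internal gear 44/22 = 2, gear mesh 87/29 = 3.
Overall: 2 × 3 = 6.

6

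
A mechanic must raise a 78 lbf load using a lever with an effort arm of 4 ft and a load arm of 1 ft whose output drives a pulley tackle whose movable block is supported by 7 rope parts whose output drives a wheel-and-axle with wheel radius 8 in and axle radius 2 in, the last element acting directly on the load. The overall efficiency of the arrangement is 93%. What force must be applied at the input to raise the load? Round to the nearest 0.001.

Lever MA = effort arm / load arm = 4/1 = 4.
Block-and-tackle MA = number of supporting rope parts = 7.
Wheel-and-axle MA = R/r = 8/2 = 4.
Combined ideal MA = 4 × 7 × 4 = 112.
Actual MA = 112 × 0.93 = 104.16.
Effort = load / actual MA = 78 / 104.16 = 0.74885 lbf.

0.749 lbf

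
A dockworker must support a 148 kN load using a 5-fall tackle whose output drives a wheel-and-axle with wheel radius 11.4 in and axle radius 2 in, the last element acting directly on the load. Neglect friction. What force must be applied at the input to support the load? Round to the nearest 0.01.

5.19 kN

Block-and-tackle MA = number of supporting rope parts = 5.
Wheel-and-axle MA = R/r = 11.4/2 = 5.7.
Combined ideal MA = 5 × 5.7 = 28.5.
Effort = load / MA = 148 / 28.5 = 5.193 kN.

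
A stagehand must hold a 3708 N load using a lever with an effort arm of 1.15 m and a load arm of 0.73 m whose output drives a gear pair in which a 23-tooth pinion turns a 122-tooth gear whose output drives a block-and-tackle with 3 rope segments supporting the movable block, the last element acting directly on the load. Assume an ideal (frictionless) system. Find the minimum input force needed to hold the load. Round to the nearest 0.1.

Lever MA = effort arm / load arm = 1.15/0.73 = 1.5753.
Gear pair MA = 122/23 = 5.3043.
Block-and-tackle MA = number of supporting rope parts = 3.
Combined ideal MA = 1.5753 × 5.3043 × 3 = 25.068.
Effort = load / MA = 3708 / 25.068 = 147.91 N.

147.9 N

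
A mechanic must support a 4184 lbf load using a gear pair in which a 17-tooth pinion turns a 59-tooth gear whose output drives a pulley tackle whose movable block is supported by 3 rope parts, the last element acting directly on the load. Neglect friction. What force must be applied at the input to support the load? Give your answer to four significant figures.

401.9 lbf

Gear pair MA = 59/17 = 3.4706.
Block-and-tackle MA = number of supporting rope parts = 3.
Combined ideal MA = 3.4706 × 3 = 10.412.
Effort = load / MA = 4184 / 10.412 = 401.85 lbf.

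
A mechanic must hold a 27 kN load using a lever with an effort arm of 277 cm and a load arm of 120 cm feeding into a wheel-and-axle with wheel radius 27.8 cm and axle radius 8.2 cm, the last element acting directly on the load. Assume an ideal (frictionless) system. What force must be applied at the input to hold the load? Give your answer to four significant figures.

3.450 kN

Lever MA = effort arm / load arm = 277/120 = 2.3083.
Wheel-and-axle MA = R/r = 27.8/8.2 = 3.3902.
Combined ideal MA = 2.3083 × 3.3902 = 7.8258.
Effort = load / MA = 27 / 7.8258 = 3.4501 kN.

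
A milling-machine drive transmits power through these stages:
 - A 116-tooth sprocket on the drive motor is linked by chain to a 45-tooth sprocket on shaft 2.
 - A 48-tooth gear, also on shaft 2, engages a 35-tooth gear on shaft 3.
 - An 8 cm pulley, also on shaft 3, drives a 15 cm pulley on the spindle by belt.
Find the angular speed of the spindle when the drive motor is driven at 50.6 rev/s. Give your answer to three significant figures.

95.4 rev/s

chain 45/116 = 0.38793 → 50.6/0.38793 = 130.44 rev/s
gear mesh 35/48 = 0.72917 → 130.44/0.72917 = 178.88 rev/s
belt 15/8 = 1.875 → 178.88/1.875 = 95.404 rev/s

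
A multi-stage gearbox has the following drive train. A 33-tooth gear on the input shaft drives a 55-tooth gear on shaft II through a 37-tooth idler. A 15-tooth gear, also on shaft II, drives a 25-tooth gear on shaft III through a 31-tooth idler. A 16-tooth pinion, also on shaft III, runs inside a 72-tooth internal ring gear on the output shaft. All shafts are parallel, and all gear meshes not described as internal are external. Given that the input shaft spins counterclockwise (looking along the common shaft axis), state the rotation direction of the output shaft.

the input shaft → shaft II: driver → idler → driven is 2 external meshes, 2 reversals → CCW.
shaft II → shaft III: driver → idler → driven is 2 external meshes, 2 reversals → CCW.
shaft III → the output shaft: internal mesh, same direction → CCW.
4 reversals in total — an even number — so the output shaft turns the same way as the input shaft.

counterclockwise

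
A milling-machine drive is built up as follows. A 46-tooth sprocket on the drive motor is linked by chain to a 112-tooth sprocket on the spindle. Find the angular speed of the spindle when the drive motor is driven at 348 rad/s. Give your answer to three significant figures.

143 rad/s

chain 112/46 = 2.4348 → 348/2.4348 = 142.93 rad/s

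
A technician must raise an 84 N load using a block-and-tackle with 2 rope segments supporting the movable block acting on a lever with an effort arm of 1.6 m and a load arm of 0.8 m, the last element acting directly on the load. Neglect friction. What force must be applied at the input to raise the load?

21 N

Block-and-tackle MA = number of supporting rope parts = 2.
Lever MA = effort arm / load arm = 1.6/0.8 = 2.
Combined ideal MA = 2 × 2 = 4.
Effort = load / MA = 84 / 4 = 21 N.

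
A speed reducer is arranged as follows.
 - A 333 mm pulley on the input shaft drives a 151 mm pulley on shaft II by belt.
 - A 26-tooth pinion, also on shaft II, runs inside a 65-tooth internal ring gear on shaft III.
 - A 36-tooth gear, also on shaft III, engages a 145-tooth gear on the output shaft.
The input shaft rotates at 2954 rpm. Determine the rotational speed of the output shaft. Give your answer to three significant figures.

647 rpm

Belt: ratio = 151/333 = 0.45345, so shaft II turns at 2954 / 0.45345 = 6514.5 rpm.
Internal gear: ratio = 65/26 = 2.5, so shaft III turns at 6514.5 / 2.5 = 2605.8 rpm.
Gear mesh: ratio = 145/36 = 4.0278, so the output shaft turns at 2605.8 / 4.0278 = 646.95 rpm.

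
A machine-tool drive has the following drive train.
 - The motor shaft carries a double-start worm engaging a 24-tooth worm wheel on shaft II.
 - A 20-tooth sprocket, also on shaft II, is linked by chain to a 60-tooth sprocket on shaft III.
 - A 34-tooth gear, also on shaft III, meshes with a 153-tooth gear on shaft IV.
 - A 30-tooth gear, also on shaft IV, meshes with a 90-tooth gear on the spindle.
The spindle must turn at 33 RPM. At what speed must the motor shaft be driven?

16038 RPM

Overall ratio R = 12 × 3 × 4.5 × 3 = 486.
Required input speed = output speed × R = 33 × 486 = 16038 RPM.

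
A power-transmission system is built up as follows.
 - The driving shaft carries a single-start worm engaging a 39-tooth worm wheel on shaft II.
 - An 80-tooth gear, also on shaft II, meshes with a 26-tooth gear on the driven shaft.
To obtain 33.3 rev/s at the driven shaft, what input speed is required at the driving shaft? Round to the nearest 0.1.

Overall ratio R = 39 × 0.325 = 12.675.
Required input speed = output speed × R = 33.3 × 12.675 = 422.08 rev/s.

422.1 rev/s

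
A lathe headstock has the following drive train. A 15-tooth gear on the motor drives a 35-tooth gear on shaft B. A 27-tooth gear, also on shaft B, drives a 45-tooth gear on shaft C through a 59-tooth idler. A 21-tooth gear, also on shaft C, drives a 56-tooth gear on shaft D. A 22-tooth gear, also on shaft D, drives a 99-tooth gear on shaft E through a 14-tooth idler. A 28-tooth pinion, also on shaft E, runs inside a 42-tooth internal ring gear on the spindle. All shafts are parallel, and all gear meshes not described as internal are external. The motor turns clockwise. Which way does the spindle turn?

the motor → shaft B: external mesh, 1 reversal → CCW.
shaft B → shaft C: driver → idler → driven is 2 external meshes, 2 reversals → CCW.
shaft C → shaft D: external mesh, 1 reversal → CW.
shaft D → shaft E: driver → idler → driven is 2 external meshes, 2 reversals → CW.
shaft E → the spindle: internal mesh, same direction → CW.
6 reversals in total — an even number — so the spindle turns the same way as the motor.

clockwise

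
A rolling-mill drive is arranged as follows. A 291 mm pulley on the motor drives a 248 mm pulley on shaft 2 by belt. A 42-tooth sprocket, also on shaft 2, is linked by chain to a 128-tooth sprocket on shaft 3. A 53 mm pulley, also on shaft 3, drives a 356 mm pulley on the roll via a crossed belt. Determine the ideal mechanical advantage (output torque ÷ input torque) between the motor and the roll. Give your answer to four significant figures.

17.45

Each stage contributes driven/driver: belt 248/291 = 0.85223, chain 128/42 = 3.0476, belt 356/53 = 6.717.
Overall: 0.85223 × 3.0476 × 6.717 = 17.446.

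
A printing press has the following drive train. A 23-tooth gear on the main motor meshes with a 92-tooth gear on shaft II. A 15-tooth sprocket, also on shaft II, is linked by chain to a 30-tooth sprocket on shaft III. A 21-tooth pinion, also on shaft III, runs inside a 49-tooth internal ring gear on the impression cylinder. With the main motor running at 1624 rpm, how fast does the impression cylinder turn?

87 rpm

gear mesh 92/23 = 4 → 1624/4 = 406 rpm
chain 30/15 = 2 → 406/2 = 203 rpm
internal gear 49/21 = 2.3333 → 203/2.3333 = 87 rpm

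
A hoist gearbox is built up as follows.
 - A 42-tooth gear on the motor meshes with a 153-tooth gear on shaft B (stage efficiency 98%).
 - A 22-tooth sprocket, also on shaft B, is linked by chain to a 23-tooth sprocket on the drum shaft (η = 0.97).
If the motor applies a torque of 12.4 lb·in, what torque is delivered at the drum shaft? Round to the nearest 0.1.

Gear mesh: ratio = 153/42 = 3.6429; torque at shaft B = 12.4 × 3.6429 × 0.98 = 44.268 lb·in.
Chain: ratio = 23/22 = 1.0455; torque at the drum shaft = 44.268 × 1.0455 × 0.97 = 44.892 lb·in.

44.9 lb·in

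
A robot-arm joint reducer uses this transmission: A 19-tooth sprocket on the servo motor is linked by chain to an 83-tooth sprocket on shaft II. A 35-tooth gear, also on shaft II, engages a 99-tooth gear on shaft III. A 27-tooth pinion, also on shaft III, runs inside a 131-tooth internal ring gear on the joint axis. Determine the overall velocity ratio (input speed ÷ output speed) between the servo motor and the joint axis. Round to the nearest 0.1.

60.0

Each stage contributes driven/driver: chain 83/19 = 4.3684, gear mesh 99/35 = 2.8286, internal gear 131/27 = 4.8519.
Overall: 4.3684 × 2.8286 × 4.8519 = 59.951.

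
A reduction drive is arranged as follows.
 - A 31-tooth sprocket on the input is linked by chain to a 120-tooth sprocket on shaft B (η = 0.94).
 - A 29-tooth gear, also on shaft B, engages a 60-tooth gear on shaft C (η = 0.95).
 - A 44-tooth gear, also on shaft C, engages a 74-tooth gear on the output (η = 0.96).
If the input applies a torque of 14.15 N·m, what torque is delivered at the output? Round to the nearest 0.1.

After the chain (120/31): 14.15 × 3.871 × 0.94 = 51.488 N·m
After the gear mesh (60/29): 51.488 × 2.069 × 0.95 = 101.2 N·m
After the gear mesh (74/44): 101.2 × 1.6818 × 0.96 = 163.39 N·m

163.4 N·m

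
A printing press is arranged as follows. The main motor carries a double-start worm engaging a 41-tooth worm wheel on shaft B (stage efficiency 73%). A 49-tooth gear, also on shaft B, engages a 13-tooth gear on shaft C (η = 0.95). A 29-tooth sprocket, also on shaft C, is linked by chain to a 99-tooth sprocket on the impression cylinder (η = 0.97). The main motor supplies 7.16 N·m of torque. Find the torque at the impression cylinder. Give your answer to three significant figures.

89.4 N·m

worm 41/2 = 20.5 → τ = 7.16·20.5·0.73 = 107.15 N·m
gear mesh 13/49 = 0.26531 → τ = 107.15·0.26531·0.95 = 27.006 N·m
chain 99/29 = 3.4138 → τ = 27.006·3.4138·0.97 = 89.427 N·m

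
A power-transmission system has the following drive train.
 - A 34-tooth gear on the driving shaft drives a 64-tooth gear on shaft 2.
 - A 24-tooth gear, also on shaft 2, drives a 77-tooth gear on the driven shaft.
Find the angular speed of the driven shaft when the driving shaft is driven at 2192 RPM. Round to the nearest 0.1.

363.0 RPM

gear mesh 64/34 = 1.8824 → 2192/1.8824 = 1164.5 RPM
gear mesh 77/24 = 3.2083 → 1164.5/3.2083 = 362.96 RPM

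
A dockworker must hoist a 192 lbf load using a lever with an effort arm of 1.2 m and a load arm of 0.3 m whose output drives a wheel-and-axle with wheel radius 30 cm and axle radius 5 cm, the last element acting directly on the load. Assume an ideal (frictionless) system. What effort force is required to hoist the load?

8 lbf

Lever MA = effort arm / load arm = 1.2/0.3 = 4.
Wheel-and-axle MA = R/r = 30/5 = 6.
Combined ideal MA = 4 × 6 = 24.
Effort = load / MA = 192 / 24 = 8 lbf.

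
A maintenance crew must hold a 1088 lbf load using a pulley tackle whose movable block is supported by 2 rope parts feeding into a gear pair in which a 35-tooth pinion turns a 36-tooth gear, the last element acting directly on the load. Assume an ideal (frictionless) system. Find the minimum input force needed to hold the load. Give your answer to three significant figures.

529 lbf

Block-and-tackle MA = number of supporting rope parts = 2.
Gear pair MA = 36/35 = 1.0286.
Combined ideal MA = 2 × 1.0286 = 2.0571.
Effort = load / MA = 1088 / 2.0571 = 528.89 lbf.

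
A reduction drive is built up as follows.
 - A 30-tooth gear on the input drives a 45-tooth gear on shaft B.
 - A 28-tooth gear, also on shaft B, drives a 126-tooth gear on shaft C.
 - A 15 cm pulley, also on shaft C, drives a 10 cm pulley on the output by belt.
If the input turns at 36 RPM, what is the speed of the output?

gear mesh 45/30 = 1.5 → 36/1.5 = 24 RPM
gear mesh 126/28 = 4.5 → 24/4.5 = 5.3333 RPM
belt 10/15 = 0.66667 → 5.3333/0.66667 = 8 RPM

8 RPM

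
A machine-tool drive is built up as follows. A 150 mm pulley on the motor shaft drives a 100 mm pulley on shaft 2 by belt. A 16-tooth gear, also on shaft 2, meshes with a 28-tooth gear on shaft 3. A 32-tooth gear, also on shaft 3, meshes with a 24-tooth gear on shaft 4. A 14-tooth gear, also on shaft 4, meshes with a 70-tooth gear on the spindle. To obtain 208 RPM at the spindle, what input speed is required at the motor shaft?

Overall ratio R = 0.66667 × 1.75 × 0.75 × 5 = 4.375.
Required input speed = output speed × R = 208 × 4.375 = 910 RPM.

910 RPM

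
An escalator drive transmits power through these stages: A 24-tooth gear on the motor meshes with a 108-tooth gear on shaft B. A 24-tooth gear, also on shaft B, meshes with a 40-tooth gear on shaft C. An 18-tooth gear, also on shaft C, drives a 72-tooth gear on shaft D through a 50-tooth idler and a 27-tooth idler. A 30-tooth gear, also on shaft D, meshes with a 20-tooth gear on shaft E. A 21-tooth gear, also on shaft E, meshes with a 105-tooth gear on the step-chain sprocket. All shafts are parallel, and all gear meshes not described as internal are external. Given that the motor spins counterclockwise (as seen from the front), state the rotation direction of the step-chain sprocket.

the motor → shaft B: external mesh, 1 reversal → CW.
shaft B → shaft C: external mesh, 1 reversal → CCW.
shaft C → shaft D: driver → idler → idler → driven is 3 external meshes, 3 reversals → CW.
shaft D → shaft E: external mesh, 1 reversal → CCW.
shaft E → the step-chain sprocket: external mesh, 1 reversal → CW.
7 reversals in total — an odd number — so the step-chain sprocket turns opposite to the motor.

clockwise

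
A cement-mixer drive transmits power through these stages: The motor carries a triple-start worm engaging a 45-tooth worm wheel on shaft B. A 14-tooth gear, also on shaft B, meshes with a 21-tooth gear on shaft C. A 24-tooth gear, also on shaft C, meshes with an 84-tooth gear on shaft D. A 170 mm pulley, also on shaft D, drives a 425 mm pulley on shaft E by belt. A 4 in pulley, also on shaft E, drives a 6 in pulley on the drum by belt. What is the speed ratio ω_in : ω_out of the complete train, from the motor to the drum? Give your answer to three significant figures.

Each stage contributes driven/driver: worm 45/3 = 15, gear mesh 21/14 = 1.5, gear mesh 84/24 = 3.5, belt 425/170 = 2.5, belt 6/4 = 1.5.
Overall: 15 × 1.5 × 3.5 × 2.5 × 1.5 = 295.31.

295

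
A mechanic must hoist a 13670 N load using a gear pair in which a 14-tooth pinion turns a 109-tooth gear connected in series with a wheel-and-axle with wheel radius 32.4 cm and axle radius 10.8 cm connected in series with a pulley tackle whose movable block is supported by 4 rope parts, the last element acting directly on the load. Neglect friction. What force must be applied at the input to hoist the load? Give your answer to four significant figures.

Gear pair MA = 109/14 = 7.7857.
Wheel-and-axle MA = R/r = 32.4/10.8 = 3.
Block-and-tackle MA = number of supporting rope parts = 4.
Combined ideal MA = 7.7857 × 3 × 4 = 93.429.
Effort = load / MA = 13670 / 93.429 = 146.31 N.

146.3 N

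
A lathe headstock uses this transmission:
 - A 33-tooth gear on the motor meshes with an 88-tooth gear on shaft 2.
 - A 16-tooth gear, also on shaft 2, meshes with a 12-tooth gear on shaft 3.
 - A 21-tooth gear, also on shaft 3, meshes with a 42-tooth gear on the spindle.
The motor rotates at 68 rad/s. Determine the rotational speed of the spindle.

gear mesh 88/33 = 2.6667 → 68/2.6667 = 25.5 rad/s
gear mesh 12/16 = 0.75 → 25.5/0.75 = 34 rad/s
gear mesh 42/21 = 2 → 34/2 = 17 rad/s

17 rad/s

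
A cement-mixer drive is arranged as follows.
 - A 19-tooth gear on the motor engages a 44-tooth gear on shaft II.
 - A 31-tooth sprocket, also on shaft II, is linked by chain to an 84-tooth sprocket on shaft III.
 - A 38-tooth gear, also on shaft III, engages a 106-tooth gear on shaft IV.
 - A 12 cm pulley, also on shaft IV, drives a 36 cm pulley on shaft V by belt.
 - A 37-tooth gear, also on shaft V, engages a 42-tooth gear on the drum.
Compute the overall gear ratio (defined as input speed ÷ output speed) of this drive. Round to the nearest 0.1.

Each stage contributes driven/driver: gear mesh 44/19 = 2.3158, chain 84/31 = 2.7097, gear mesh 106/38 = 2.7895, belt 36/12 = 3, gear mesh 42/37 = 1.1351.
Overall: 2.3158 × 2.7097 × 2.7895 × 3 × 1.1351 = 59.608.

59.6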